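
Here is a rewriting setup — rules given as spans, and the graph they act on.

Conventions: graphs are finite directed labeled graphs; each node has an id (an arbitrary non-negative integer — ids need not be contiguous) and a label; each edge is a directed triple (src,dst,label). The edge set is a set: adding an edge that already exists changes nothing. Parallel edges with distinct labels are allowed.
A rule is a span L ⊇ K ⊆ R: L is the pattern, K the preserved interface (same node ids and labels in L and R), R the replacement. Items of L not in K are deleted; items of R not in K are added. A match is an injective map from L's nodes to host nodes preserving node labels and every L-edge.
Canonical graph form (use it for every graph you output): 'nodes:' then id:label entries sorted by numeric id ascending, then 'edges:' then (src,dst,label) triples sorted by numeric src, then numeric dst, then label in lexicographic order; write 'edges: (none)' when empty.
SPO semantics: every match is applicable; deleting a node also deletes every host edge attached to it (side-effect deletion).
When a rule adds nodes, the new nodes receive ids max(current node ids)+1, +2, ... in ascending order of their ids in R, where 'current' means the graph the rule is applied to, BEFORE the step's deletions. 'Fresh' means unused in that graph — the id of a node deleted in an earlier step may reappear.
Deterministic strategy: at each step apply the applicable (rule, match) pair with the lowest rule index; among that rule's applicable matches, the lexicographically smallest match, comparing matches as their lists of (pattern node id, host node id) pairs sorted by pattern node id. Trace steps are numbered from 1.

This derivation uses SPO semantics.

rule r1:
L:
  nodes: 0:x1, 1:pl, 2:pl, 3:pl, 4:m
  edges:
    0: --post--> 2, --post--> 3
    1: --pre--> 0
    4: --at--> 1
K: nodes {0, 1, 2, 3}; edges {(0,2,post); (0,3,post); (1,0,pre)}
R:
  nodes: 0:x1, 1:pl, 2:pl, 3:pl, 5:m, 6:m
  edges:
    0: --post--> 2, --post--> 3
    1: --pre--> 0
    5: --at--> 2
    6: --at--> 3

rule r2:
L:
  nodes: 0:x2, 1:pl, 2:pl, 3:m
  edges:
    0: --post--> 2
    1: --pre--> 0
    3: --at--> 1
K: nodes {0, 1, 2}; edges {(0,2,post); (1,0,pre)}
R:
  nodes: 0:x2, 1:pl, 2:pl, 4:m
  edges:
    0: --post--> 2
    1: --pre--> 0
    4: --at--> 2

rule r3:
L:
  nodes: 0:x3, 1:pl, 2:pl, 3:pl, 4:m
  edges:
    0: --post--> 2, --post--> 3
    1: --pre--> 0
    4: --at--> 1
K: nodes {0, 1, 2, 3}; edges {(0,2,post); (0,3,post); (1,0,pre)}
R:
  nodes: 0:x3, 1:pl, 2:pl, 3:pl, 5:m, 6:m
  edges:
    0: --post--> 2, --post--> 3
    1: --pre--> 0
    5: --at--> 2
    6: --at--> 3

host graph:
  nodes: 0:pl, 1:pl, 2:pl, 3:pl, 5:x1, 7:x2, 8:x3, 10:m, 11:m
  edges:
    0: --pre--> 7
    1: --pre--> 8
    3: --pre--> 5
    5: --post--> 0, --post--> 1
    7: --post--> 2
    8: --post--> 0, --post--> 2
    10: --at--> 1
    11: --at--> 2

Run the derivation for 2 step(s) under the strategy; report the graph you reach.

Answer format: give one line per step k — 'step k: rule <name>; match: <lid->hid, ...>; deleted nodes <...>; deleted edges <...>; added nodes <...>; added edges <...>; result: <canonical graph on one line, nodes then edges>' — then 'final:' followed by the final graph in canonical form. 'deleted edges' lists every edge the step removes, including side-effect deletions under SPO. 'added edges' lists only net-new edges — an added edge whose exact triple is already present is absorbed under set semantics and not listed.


step 1: rule r3; match: 0->8, 1->1, 2->0, 3->2, 4->10; deleted nodes 10; deleted edges (10,1,at); added nodes 12, 13; added edges (12,0,at); (13,2,at); result: nodes: 0:pl, 1:pl, 2:pl, 3:pl, 5:x1, 7:x2, 8:x3, 11:m, 12:m, 13:m edges: (0,7,pre); (1,8,pre); (3,5,pre); (5,0,post); (5,1,post); (7,2,post); (8,0,post); (8,2,post); (11,2,at); (12,0,at); (13,2,at)
step 2: rule r2; match: 0->7, 1->0, 2->2, 3->12; deleted nodes 12; deleted edges (12,0,at); added nodes 14; added edges (14,2,at); result: nodes: 0:pl, 1:pl, 2:pl, 3:pl, 5:x1, 7:x2, 8:x3, 11:m, 13:m, 14:m edges: (0,7,pre); (1,8,pre); (3,5,pre); (5,0,post); (5,1,post); (7,2,post); (8,0,post); (8,2,post); (11,2,at); (13,2,at); (14,2,at)
final:
nodes: 0:pl, 1:pl, 2:pl, 3:pl, 5:x1, 7:x2, 8:x3, 11:m, 13:m, 14:m
edges: (0,7,pre); (1,8,pre); (3,5,pre); (5,0,post); (5,1,post); (7,2,post); (8,0,post); (8,2,post); (11,2,at); (13,2,at); (14,2,at)


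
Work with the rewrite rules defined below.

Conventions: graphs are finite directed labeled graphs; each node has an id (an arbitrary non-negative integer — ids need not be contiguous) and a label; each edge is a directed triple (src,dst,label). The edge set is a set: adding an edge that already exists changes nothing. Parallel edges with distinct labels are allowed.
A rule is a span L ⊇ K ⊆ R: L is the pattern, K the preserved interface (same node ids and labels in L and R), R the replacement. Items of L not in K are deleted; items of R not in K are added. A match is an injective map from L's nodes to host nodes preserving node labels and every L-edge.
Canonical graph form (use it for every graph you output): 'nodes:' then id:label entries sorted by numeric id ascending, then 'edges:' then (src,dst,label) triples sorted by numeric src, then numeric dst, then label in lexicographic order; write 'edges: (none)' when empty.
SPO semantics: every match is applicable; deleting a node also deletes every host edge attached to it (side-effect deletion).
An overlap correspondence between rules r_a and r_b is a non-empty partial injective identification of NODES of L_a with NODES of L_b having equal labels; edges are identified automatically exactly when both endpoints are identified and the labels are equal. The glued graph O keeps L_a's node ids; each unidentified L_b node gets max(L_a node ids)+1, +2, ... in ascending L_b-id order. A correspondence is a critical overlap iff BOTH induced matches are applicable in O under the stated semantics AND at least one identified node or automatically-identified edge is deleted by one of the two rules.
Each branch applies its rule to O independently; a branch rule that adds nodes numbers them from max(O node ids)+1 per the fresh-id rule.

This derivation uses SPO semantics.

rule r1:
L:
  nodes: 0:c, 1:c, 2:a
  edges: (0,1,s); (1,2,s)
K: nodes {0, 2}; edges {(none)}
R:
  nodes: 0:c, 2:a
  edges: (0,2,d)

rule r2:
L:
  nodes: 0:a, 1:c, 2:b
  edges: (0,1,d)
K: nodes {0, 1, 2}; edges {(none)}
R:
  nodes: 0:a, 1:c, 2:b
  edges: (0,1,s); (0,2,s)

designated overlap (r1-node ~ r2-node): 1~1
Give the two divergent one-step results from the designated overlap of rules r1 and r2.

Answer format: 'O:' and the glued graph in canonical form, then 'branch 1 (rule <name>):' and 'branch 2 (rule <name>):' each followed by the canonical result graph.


O:
nodes: 0:c, 1:c, 2:a, 3:a, 4:b
edges: (0,1,s); (1,2,s); (3,1,d)
branch 1 (rule r1):
nodes: 0:c, 2:a, 3:a, 4:b
edges: (0,2,d)
branch 2 (rule r2):
nodes: 0:c, 1:c, 2:a, 3:a, 4:b
edges: (0,1,s); (1,2,s); (3,1,s); (3,4,s)


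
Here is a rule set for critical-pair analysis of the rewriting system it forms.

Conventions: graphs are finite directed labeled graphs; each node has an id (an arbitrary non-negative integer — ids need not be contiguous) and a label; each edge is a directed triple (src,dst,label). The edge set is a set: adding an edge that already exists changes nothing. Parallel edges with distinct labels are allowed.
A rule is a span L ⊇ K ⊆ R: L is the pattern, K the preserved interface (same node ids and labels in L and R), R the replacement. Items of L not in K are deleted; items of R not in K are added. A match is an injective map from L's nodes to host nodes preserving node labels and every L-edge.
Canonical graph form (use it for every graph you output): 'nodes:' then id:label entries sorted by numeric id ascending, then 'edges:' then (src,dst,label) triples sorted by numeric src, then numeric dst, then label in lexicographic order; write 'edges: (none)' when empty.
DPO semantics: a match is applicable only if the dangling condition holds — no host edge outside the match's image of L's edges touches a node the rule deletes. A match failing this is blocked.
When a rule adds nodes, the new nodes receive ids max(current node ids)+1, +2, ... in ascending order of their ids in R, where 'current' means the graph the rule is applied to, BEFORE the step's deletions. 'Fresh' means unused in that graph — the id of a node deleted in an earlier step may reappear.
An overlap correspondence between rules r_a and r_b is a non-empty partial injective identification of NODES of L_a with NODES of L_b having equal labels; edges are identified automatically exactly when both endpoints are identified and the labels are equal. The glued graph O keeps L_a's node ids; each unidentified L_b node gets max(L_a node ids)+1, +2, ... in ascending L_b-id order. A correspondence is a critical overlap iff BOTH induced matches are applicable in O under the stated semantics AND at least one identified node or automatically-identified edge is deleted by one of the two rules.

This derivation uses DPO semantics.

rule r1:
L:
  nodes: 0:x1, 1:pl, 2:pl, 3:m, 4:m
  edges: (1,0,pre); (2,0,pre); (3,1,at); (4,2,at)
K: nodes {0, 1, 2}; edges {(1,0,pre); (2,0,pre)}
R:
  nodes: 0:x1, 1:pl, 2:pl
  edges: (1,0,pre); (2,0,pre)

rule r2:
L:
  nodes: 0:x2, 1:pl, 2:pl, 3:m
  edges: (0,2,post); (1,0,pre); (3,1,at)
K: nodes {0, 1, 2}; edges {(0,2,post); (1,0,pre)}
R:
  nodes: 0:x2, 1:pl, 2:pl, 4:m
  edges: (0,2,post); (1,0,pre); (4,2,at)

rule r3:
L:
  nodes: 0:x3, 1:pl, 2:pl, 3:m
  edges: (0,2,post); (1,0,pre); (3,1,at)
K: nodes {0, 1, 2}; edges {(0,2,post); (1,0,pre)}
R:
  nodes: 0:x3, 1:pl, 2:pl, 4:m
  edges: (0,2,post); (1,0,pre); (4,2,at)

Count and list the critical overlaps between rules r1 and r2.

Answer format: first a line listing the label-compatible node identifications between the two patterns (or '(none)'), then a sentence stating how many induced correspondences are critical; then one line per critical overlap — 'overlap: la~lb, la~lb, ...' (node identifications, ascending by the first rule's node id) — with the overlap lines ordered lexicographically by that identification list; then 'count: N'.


label-compatible node identifications between L(r1) and L(r2): 1~1, 1~2, 2~1, 2~2, 3~3, 4~3
4 of the induced correspondences are critical overlaps of r1 and r2.
overlap: 1~1, 2~2, 3~3
overlap: 1~1, 3~3
overlap: 1~2, 2~1, 4~3
overlap: 2~1, 4~3
count: 4


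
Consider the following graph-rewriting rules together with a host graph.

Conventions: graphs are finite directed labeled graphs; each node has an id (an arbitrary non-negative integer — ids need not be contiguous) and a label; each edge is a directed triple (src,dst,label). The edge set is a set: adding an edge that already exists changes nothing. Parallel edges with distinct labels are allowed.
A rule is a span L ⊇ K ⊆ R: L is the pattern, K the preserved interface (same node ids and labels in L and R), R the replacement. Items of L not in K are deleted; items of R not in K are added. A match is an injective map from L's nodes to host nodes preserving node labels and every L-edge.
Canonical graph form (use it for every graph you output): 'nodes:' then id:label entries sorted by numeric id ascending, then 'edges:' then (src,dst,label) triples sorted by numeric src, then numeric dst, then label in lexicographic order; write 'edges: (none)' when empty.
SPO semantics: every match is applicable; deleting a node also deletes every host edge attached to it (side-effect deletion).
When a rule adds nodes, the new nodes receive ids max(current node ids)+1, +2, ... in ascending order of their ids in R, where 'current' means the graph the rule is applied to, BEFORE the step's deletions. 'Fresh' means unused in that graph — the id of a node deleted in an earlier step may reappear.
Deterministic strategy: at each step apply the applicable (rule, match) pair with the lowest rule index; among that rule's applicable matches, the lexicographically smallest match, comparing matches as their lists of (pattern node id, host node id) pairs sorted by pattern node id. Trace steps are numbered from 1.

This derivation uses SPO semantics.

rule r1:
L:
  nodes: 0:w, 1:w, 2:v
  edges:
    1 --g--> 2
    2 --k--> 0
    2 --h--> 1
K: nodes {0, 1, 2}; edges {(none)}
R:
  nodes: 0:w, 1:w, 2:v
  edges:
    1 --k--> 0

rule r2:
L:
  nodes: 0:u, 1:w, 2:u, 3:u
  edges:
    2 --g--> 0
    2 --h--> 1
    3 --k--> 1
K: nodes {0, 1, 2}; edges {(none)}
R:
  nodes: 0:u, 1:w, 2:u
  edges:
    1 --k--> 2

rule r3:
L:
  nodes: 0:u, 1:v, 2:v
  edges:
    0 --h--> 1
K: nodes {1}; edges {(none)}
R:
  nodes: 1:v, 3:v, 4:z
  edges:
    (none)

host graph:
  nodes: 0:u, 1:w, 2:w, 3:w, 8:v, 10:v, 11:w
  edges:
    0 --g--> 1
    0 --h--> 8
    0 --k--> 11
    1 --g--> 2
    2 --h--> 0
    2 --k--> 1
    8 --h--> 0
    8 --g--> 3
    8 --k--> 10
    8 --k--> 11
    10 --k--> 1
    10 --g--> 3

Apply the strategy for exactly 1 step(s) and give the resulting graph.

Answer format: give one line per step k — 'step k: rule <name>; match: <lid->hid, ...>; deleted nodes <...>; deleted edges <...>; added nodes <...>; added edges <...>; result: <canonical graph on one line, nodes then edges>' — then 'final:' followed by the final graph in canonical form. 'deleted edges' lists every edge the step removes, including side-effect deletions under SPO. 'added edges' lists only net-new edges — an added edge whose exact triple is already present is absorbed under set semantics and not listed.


step 1: rule r3; match: 0->0, 1->8, 2->10; deleted nodes 0, 10; deleted edges (0,1,g); (0,8,h); (0,11,k); (2,0,h); (8,0,h); (8,10,k); (10,1,k); (10,3,g); added nodes 12, 13; added edges (none); result: nodes: 1:w, 2:w, 3:w, 8:v, 11:w, 12:v, 13:z edges: (1,2,g); (2,1,k); (8,3,g); (8,11,k)
final:
nodes: 1:w, 2:w, 3:w, 8:v, 11:w, 12:v, 13:z
edges: (1,2,g); (2,1,k); (8,3,g); (8,11,k)


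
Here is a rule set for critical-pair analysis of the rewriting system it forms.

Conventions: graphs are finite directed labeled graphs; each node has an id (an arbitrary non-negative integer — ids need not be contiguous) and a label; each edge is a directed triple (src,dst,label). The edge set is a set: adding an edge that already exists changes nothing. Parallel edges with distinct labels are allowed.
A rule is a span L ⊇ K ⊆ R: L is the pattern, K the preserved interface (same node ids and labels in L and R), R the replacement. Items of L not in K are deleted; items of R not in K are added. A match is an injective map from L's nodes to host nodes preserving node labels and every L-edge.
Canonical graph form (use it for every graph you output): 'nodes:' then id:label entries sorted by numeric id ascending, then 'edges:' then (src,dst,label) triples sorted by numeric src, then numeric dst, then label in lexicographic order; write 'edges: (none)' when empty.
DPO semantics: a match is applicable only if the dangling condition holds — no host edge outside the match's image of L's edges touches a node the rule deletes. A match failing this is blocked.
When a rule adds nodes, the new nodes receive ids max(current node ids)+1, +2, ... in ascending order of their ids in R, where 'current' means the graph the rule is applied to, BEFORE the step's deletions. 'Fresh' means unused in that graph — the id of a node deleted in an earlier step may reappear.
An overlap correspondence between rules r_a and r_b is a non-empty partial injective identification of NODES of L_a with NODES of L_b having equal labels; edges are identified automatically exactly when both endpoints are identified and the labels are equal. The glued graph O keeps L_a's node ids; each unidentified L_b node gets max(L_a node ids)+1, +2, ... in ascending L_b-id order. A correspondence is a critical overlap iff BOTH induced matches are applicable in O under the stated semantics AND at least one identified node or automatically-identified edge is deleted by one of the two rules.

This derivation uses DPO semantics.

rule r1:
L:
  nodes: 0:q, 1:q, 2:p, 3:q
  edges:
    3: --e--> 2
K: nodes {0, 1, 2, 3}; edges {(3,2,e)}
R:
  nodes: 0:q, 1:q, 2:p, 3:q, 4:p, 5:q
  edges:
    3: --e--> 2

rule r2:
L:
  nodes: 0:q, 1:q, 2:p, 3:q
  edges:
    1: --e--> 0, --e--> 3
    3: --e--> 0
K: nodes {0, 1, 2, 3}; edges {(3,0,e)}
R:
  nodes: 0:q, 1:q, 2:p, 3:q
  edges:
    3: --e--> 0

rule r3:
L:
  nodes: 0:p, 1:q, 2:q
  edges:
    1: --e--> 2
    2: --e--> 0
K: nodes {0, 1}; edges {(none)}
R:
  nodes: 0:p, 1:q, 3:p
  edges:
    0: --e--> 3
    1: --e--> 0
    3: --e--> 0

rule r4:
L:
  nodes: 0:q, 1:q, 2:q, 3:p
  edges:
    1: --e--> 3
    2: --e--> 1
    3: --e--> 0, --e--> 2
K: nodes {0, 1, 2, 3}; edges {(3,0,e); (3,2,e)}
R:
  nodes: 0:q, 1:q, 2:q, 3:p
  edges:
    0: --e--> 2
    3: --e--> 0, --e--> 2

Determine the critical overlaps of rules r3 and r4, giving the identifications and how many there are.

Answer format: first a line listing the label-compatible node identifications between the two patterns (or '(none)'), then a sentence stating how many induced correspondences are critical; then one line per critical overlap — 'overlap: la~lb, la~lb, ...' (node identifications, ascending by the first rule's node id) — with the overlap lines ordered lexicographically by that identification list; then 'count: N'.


label-compatible node identifications between L(r3) and L(r4): 0~3, 1~0, 1~1, 1~2, 2~0, 2~1, 2~2
1 of the induced correspondences is a critical overlap of r3 and r4.
overlap: 0~3, 1~2, 2~1
count: 1


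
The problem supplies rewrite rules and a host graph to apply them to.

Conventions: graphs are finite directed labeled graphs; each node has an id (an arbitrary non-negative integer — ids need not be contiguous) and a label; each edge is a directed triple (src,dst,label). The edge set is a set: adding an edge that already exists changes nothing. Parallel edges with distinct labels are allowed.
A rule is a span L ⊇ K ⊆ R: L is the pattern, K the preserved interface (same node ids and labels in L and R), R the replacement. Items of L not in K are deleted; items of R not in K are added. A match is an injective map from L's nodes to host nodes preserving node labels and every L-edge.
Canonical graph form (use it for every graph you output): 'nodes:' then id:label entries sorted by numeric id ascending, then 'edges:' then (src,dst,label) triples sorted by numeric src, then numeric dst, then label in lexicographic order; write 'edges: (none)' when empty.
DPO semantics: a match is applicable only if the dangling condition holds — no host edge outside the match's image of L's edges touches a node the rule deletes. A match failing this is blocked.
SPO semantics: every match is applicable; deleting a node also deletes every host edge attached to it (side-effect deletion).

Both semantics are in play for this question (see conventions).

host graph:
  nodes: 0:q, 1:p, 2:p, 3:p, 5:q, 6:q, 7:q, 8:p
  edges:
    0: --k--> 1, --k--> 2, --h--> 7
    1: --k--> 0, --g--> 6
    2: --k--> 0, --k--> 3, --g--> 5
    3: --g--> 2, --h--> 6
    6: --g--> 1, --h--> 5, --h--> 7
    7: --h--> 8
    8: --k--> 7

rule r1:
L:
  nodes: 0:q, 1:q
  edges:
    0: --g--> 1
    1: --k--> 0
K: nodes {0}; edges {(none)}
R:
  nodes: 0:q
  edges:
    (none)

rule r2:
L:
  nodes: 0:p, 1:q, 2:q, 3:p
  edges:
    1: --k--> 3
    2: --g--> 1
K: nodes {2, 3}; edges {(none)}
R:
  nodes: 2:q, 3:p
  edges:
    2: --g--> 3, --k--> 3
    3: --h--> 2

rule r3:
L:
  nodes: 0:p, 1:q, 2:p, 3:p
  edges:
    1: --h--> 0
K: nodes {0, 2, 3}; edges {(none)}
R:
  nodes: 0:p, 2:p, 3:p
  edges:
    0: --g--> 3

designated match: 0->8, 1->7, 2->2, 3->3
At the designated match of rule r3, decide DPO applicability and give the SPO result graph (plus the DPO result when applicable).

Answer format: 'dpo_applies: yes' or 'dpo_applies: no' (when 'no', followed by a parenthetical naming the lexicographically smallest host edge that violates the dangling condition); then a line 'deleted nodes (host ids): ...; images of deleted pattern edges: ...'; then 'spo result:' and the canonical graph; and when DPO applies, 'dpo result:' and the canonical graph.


dpo_applies: no
(the rule deletes node 7, which keeps host edge (0,7,h) outside the match image — the dangling condition fails, DPO blocks; SPO proceeds and side-deletes such edges)
deleted nodes (host ids): 7; images of deleted pattern edges: (7,8,h)
spo result:
nodes: 0:q, 1:p, 2:p, 3:p, 5:q, 6:q, 8:p
edges: (0,1,k); (0,2,k); (1,0,k); (1,6,g); (2,0,k); (2,3,k); (2,5,g); (3,2,g); (3,6,h); (6,1,g); (6,5,h); (8,3,g)


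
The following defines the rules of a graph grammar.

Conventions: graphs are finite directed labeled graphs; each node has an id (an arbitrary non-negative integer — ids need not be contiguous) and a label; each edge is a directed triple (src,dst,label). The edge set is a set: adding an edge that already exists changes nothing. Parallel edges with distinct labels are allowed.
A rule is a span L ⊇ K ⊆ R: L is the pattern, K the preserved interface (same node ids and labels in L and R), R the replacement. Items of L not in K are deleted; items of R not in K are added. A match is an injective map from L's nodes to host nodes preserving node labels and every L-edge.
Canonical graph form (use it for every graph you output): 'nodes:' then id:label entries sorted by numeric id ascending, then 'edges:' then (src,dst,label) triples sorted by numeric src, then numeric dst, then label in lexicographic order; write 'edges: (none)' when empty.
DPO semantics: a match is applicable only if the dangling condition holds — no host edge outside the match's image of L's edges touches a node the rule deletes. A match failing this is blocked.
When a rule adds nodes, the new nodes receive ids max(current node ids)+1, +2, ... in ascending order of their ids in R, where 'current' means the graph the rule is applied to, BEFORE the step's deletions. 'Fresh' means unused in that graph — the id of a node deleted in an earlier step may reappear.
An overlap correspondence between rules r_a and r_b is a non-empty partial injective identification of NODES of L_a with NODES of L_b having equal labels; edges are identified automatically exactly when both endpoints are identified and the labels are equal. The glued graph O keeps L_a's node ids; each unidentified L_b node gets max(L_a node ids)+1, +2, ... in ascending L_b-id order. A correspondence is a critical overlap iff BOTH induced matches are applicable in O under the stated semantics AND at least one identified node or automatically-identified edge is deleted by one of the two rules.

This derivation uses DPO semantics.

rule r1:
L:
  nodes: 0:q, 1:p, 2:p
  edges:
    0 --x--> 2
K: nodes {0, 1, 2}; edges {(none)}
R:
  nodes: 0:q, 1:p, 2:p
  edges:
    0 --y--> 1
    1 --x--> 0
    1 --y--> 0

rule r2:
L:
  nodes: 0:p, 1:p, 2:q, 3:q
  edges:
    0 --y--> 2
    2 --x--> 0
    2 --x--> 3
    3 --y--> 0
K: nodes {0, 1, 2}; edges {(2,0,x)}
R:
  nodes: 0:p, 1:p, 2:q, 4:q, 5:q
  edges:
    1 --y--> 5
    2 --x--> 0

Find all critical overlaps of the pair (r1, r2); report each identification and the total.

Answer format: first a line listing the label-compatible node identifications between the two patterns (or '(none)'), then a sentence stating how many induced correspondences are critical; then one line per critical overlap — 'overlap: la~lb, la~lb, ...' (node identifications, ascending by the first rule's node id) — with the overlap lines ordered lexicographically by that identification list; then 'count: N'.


label-compatible node identifications between L(r1) and L(r2): 0~2, 0~3, 1~0, 1~1, 2~0, 2~1
2 of the induced correspondences are critical overlaps of r1 and r2.
overlap: 0~2, 1~1, 2~0
overlap: 0~2, 2~0
count: 2


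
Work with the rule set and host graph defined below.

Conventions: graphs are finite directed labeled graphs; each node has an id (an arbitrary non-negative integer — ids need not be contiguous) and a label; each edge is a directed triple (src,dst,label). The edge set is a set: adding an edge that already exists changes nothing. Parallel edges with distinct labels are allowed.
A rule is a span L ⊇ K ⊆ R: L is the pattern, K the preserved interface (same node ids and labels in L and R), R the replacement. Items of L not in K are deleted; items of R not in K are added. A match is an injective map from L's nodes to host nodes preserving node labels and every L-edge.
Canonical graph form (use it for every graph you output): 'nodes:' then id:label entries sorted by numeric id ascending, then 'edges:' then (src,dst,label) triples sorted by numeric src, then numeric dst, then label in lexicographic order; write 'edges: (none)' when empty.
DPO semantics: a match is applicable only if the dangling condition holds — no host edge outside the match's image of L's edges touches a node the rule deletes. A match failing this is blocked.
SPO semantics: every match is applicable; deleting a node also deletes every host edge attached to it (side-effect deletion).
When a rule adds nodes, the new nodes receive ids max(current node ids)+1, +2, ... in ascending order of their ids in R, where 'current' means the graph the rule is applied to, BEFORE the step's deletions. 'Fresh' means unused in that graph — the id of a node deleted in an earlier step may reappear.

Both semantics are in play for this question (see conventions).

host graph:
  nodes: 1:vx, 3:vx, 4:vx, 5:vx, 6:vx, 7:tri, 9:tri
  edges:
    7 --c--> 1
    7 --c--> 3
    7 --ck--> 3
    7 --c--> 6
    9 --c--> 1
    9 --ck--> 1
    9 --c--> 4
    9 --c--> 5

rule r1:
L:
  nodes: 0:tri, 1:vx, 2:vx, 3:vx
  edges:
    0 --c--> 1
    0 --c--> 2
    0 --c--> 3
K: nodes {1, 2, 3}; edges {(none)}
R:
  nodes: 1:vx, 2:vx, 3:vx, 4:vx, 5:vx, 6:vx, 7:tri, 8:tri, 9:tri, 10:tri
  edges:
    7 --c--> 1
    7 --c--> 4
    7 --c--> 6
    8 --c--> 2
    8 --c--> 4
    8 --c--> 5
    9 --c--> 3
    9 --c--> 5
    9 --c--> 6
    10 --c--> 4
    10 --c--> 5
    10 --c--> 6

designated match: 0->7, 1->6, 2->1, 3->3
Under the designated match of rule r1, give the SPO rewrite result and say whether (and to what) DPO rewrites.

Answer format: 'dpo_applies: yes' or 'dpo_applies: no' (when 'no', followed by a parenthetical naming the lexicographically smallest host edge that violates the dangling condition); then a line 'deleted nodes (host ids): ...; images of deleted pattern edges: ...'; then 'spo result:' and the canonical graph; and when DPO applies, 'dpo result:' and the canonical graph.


dpo_applies: no
(the rule deletes node 7, which keeps host edge (7,3,ck) outside the match image — the dangling condition fails, DPO blocks; SPO proceeds and side-deletes such edges)
deleted nodes (host ids): 7; images of deleted pattern edges: (7,1,c); (7,3,c); (7,6,c)
spo result:
nodes: 1:vx, 3:vx, 4:vx, 5:vx, 6:vx, 9:tri, 10:vx, 11:vx, 12:vx, 13:tri, 14:tri, 15:tri, 16:tri
edges: (9,1,c); (9,1,ck); (9,4,c); (9,5,c); (13,6,c); (13,10,c); (13,12,c); (14,1,c); (14,10,c); (14,11,c); (15,3,c); (15,11,c); (15,12,c); (16,10,c); (16,11,c); (16,12,c)


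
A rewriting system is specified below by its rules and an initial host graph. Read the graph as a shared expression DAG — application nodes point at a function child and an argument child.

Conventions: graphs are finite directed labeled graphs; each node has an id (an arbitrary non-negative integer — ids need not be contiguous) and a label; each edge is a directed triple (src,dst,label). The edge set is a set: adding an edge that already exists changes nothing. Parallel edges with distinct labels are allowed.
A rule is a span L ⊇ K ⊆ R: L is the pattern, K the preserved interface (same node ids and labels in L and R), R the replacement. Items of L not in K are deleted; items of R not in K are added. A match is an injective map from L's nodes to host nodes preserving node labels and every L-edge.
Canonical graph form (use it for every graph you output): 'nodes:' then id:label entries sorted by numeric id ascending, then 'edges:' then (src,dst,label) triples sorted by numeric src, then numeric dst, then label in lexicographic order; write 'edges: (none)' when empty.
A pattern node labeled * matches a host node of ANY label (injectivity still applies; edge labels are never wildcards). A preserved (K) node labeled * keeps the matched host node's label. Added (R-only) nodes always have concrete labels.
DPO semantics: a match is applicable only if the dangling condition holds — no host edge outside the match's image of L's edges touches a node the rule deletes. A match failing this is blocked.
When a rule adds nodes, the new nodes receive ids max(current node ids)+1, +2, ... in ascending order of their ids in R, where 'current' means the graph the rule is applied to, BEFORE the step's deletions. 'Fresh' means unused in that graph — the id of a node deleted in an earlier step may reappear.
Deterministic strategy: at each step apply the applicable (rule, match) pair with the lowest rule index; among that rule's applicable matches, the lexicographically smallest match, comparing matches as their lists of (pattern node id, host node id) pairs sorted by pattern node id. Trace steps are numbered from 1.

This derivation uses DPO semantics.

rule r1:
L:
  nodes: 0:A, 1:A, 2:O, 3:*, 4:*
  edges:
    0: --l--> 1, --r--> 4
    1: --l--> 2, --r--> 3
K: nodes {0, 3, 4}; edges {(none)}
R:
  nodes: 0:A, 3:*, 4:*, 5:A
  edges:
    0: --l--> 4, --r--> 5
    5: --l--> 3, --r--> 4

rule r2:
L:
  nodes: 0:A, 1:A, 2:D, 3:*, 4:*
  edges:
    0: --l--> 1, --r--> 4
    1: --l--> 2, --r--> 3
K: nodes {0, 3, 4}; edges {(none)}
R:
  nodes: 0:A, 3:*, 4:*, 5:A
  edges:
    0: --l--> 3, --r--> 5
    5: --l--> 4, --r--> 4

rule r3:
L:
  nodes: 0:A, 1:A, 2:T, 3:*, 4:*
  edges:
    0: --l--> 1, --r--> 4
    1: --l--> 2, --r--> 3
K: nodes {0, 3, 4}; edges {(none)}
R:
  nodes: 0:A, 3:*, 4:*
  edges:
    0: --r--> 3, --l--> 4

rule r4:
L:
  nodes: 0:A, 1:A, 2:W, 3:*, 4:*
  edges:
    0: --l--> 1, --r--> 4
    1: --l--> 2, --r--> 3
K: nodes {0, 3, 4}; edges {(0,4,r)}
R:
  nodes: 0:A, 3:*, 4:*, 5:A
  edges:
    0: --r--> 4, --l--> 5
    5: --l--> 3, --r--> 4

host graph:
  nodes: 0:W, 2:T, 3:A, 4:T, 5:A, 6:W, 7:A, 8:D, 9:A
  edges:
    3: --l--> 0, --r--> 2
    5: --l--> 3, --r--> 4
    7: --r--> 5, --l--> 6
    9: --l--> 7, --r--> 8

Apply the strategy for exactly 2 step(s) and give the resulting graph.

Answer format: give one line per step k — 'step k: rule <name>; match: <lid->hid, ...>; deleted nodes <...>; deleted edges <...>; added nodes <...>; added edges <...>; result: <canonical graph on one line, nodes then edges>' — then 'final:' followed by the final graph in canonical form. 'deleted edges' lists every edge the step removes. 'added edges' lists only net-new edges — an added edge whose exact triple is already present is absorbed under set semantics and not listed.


step 1: rule r4; match: 0->5, 1->3, 2->0, 3->2, 4->4; deleted nodes 0, 3; deleted edges (3,0,l); (3,2,r); (5,3,l); added nodes 10; added edges (5,10,l); (10,2,l); (10,4,r); result: nodes: 2:T, 4:T, 5:A, 6:W, 7:A, 8:D, 9:A, 10:A edges: (5,4,r); (5,10,l); (7,5,r); (7,6,l); (9,7,l); (9,8,r); (10,2,l); (10,4,r)
step 2: rule r4; match: 0->9, 1->7, 2->6, 3->5, 4->8; deleted nodes 6, 7; deleted edges (7,5,r); (7,6,l); (9,7,l); added nodes 11; added edges (9,11,l); (11,5,l); (11,8,r); result: nodes: 2:T, 4:T, 5:A, 8:D, 9:A, 10:A, 11:A edges: (5,4,r); (5,10,l); (9,8,r); (9,11,l); (10,2,l); (10,4,r); (11,5,l); (11,8,r)
final:
nodes: 2:T, 4:T, 5:A, 8:D, 9:A, 10:A, 11:A
edges: (5,4,r); (5,10,l); (9,8,r); (9,11,l); (10,2,l); (10,4,r); (11,5,l); (11,8,r)


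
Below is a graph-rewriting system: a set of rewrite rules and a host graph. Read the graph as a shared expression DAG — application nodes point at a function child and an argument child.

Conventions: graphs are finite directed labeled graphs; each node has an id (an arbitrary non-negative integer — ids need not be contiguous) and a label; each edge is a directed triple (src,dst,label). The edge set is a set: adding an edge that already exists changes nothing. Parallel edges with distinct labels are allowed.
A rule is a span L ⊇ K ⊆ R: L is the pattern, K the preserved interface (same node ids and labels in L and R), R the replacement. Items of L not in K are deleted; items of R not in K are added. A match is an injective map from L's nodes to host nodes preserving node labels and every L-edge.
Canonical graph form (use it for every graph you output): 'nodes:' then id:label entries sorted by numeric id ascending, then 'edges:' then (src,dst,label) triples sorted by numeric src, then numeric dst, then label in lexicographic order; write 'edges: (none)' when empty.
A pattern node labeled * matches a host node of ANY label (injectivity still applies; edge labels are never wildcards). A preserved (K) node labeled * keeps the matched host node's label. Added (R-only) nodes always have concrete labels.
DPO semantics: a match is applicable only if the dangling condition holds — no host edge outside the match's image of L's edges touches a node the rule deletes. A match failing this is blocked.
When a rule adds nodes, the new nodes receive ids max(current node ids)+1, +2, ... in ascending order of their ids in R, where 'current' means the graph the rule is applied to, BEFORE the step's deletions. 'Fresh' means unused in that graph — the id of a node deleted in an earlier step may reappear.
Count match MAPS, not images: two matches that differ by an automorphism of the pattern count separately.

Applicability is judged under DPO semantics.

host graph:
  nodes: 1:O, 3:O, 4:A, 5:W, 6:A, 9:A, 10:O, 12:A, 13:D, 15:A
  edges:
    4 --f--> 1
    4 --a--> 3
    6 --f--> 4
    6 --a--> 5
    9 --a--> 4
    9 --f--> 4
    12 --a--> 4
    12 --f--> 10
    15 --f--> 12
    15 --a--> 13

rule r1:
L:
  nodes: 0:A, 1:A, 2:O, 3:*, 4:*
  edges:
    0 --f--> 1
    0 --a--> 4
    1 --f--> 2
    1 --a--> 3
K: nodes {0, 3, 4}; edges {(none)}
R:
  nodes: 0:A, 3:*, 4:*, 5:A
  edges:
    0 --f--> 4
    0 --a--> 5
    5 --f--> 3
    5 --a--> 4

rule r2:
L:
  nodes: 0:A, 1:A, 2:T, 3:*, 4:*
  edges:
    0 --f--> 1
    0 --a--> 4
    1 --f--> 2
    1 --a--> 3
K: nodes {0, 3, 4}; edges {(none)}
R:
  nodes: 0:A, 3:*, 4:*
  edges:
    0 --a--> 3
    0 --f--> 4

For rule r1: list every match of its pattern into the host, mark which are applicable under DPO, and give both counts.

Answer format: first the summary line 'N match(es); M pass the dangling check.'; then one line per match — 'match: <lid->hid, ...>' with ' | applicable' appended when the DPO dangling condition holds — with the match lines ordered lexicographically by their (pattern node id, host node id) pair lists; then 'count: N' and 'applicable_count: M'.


2 match(es); 1 pass the dangling check.
match: 0->6, 1->4, 2->1, 3->3, 4->5
match: 0->15, 1->12, 2->10, 3->4, 4->13 | applicable
count: 2
applicable_count: 1


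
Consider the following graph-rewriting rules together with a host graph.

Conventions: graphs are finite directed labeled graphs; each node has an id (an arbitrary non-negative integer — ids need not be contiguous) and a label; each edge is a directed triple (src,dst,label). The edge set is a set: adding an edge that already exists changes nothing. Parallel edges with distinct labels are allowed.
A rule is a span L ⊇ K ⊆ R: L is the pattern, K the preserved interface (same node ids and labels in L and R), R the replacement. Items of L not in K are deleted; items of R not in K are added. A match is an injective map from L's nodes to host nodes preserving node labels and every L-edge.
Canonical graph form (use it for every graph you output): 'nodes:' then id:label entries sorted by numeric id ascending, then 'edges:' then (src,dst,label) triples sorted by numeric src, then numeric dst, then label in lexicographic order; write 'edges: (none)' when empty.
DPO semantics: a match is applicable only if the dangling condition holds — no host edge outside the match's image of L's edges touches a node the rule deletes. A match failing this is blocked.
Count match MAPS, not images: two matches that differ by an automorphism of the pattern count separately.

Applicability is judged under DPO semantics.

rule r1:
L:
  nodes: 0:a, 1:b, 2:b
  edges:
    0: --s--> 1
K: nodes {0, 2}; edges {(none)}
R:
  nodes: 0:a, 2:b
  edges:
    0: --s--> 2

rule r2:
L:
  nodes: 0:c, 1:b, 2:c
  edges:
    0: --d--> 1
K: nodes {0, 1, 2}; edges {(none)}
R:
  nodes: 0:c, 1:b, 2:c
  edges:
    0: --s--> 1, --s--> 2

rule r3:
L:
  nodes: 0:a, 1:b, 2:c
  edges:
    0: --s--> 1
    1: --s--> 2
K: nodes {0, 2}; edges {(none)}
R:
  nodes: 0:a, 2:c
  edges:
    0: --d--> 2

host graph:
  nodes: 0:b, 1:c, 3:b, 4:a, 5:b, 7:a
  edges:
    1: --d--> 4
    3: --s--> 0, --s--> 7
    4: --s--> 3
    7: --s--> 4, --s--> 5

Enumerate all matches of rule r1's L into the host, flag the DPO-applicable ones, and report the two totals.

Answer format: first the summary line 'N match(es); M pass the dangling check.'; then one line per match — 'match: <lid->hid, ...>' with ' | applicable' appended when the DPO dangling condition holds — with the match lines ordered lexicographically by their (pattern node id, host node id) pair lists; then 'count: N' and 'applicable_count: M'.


4 match(es); 2 pass the dangling check.
match: 0->4, 1->3, 2->0
match: 0->4, 1->3, 2->5
match: 0->7, 1->5, 2->0 | applicable
match: 0->7, 1->5, 2->3 | applicable
count: 4
applicable_count: 2


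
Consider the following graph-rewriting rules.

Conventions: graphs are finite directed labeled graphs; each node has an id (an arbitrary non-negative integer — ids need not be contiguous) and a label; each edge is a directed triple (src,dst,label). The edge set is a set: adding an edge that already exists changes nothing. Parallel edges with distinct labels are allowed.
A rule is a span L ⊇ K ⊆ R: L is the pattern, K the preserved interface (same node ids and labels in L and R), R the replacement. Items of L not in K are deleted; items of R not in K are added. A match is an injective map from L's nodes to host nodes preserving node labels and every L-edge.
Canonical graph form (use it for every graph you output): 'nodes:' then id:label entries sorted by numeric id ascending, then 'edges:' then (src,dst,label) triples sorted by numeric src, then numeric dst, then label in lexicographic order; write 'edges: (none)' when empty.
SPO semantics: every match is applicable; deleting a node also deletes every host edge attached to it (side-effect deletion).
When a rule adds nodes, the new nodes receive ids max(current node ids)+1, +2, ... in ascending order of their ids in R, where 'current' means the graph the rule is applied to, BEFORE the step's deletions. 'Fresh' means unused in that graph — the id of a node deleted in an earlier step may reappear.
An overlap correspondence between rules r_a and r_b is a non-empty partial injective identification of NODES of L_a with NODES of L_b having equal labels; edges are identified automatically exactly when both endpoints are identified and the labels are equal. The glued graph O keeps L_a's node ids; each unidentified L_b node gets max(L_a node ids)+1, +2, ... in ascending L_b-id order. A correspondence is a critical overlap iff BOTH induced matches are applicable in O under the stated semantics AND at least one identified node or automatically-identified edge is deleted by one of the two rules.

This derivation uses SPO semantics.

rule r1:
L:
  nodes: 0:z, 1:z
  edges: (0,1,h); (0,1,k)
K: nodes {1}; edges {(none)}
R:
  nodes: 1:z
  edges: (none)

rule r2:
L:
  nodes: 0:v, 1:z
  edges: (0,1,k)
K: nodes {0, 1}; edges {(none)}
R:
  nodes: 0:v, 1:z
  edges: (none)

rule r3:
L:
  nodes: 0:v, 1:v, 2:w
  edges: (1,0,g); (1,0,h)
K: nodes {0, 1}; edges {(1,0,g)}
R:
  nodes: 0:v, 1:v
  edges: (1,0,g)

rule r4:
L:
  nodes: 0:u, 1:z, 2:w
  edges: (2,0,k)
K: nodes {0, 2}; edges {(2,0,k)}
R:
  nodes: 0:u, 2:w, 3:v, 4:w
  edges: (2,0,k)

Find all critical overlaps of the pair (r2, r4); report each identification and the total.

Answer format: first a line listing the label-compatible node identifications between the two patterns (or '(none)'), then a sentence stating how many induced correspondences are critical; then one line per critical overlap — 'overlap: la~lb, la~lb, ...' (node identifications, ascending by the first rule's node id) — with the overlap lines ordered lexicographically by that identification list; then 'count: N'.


label-compatible node identifications between L(r2) and L(r4): 1~1
1 of the induced correspondences is a critical overlap of r2 and r4.
overlap: 1~1
count: 1
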